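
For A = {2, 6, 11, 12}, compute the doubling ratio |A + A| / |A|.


|A| = 4.
Compute A + A by enumerating all 16 pairs.
A + A = {4, 8, 12, 13, 14, 17, 18, 22, 23, 24}, so |A + A| = 10.
K = |A + A| / |A| = 10/4 = 5/2 ≈ 2.5000.
Reference: AP of size 4 gives K = 7/4 ≈ 1.7500; a fully generic set of size 4 gives K ≈ 2.5000.

|A| = 4, |A + A| = 10, K = 10/4 = 5/2.


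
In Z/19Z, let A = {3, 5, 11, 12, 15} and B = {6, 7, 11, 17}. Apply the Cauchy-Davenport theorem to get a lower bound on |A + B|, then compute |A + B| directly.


Cauchy-Davenport: |A + B| ≥ min(p, |A| + |B| - 1) for A, B nonempty in Z/pZ.
|A| = 5, |B| = 4, p = 19.
CD lower bound = min(19, 5 + 4 - 1) = min(19, 8) = 8.
Compute A + B mod 19 directly:
a = 3: 3+6=9, 3+7=10, 3+11=14, 3+17=1
a = 5: 5+6=11, 5+7=12, 5+11=16, 5+17=3
a = 11: 11+6=17, 11+7=18, 11+11=3, 11+17=9
a = 12: 12+6=18, 12+7=0, 12+11=4, 12+17=10
a = 15: 15+6=2, 15+7=3, 15+11=7, 15+17=13
A + B = {0, 1, 2, 3, 4, 7, 9, 10, 11, 12, 13, 14, 16, 17, 18}, so |A + B| = 15.
Verify: 15 ≥ 8? Yes ✓.

CD lower bound = 8, actual |A + B| = 15.


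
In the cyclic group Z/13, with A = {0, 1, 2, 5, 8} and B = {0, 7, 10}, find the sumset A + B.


Work in Z/13Z: reduce every sum a + b modulo 13.
Enumerate all 15 pairs:
a = 0: 0+0=0, 0+7=7, 0+10=10
a = 1: 1+0=1, 1+7=8, 1+10=11
a = 2: 2+0=2, 2+7=9, 2+10=12
a = 5: 5+0=5, 5+7=12, 5+10=2
a = 8: 8+0=8, 8+7=2, 8+10=5
Distinct residues collected: {0, 1, 2, 5, 7, 8, 9, 10, 11, 12}
|A + B| = 10 (out of 13 total residues).

A + B = {0, 1, 2, 5, 7, 8, 9, 10, 11, 12}


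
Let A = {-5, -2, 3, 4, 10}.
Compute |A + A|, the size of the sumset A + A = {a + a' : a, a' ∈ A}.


A + A = {a + a' : a, a' ∈ A}; |A| = 5.
General bounds: 2|A| - 1 ≤ |A + A| ≤ |A|(|A|+1)/2, i.e. 9 ≤ |A + A| ≤ 15.
Lower bound 2|A|-1 is attained iff A is an arithmetic progression.
Enumerate sums a + a' for a ≤ a' (symmetric, so this suffices):
a = -5: -5+-5=-10, -5+-2=-7, -5+3=-2, -5+4=-1, -5+10=5
a = -2: -2+-2=-4, -2+3=1, -2+4=2, -2+10=8
a = 3: 3+3=6, 3+4=7, 3+10=13
a = 4: 4+4=8, 4+10=14
a = 10: 10+10=20
Distinct sums: {-10, -7, -4, -2, -1, 1, 2, 5, 6, 7, 8, 13, 14, 20}
|A + A| = 14

|A + A| = 14


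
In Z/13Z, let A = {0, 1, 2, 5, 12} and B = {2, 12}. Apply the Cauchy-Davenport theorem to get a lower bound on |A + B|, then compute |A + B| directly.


Cauchy-Davenport: |A + B| ≥ min(p, |A| + |B| - 1) for A, B nonempty in Z/pZ.
|A| = 5, |B| = 2, p = 13.
CD lower bound = min(13, 5 + 2 - 1) = min(13, 6) = 6.
Compute A + B mod 13 directly:
a = 0: 0+2=2, 0+12=12
a = 1: 1+2=3, 1+12=0
a = 2: 2+2=4, 2+12=1
a = 5: 5+2=7, 5+12=4
a = 12: 12+2=1, 12+12=11
A + B = {0, 1, 2, 3, 4, 7, 11, 12}, so |A + B| = 8.
Verify: 8 ≥ 6? Yes ✓.

CD lower bound = 6, actual |A + B| = 8.


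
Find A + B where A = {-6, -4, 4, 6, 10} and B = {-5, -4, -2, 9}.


A + B = {a + b : a ∈ A, b ∈ B}.
Enumerate all |A|·|B| = 5·4 = 20 pairs (a, b) and collect distinct sums.
a = -6: -6+-5=-11, -6+-4=-10, -6+-2=-8, -6+9=3
a = -4: -4+-5=-9, -4+-4=-8, -4+-2=-6, -4+9=5
a = 4: 4+-5=-1, 4+-4=0, 4+-2=2, 4+9=13
a = 6: 6+-5=1, 6+-4=2, 6+-2=4, 6+9=15
a = 10: 10+-5=5, 10+-4=6, 10+-2=8, 10+9=19
Collecting distinct sums: A + B = {-11, -10, -9, -8, -6, -1, 0, 1, 2, 3, 4, 5, 6, 8, 13, 15, 19}
|A + B| = 17

A + B = {-11, -10, -9, -8, -6, -1, 0, 1, 2, 3, 4, 5, 6, 8, 13, 15, 19}


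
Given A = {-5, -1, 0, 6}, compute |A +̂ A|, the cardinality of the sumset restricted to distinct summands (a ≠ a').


Restricted sumset: A +̂ A = {a + a' : a ∈ A, a' ∈ A, a ≠ a'}.
Equivalently, take A + A and drop any sum 2a that is achievable ONLY as a + a for a ∈ A (i.e. sums representable only with equal summands).
Enumerate pairs (a, a') with a < a' (symmetric, so each unordered pair gives one sum; this covers all a ≠ a'):
  -5 + -1 = -6
  -5 + 0 = -5
  -5 + 6 = 1
  -1 + 0 = -1
  -1 + 6 = 5
  0 + 6 = 6
Collected distinct sums: {-6, -5, -1, 1, 5, 6}
|A +̂ A| = 6
(Reference bound: |A +̂ A| ≥ 2|A| - 3 for |A| ≥ 2, with |A| = 4 giving ≥ 5.)

|A +̂ A| = 6


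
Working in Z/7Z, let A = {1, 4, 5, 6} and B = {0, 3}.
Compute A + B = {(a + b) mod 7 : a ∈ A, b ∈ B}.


Work in Z/7Z: reduce every sum a + b modulo 7.
Enumerate all 8 pairs:
a = 1: 1+0=1, 1+3=4
a = 4: 4+0=4, 4+3=0
a = 5: 5+0=5, 5+3=1
a = 6: 6+0=6, 6+3=2
Distinct residues collected: {0, 1, 2, 4, 5, 6}
|A + B| = 6 (out of 7 total residues).

A + B = {0, 1, 2, 4, 5, 6}


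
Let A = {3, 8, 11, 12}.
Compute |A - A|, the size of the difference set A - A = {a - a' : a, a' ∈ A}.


A - A = {a - a' : a, a' ∈ A}; |A| = 4.
Bounds: 2|A|-1 ≤ |A - A| ≤ |A|² - |A| + 1, i.e. 7 ≤ |A - A| ≤ 13.
Note: 0 ∈ A - A always (from a - a). The set is symmetric: if d ∈ A - A then -d ∈ A - A.
Enumerate nonzero differences d = a - a' with a > a' (then include -d):
Positive differences: {1, 3, 4, 5, 8, 9}
Full difference set: {0} ∪ (positive diffs) ∪ (negative diffs).
|A - A| = 1 + 2·6 = 13 (matches direct enumeration: 13).

|A - A| = 13


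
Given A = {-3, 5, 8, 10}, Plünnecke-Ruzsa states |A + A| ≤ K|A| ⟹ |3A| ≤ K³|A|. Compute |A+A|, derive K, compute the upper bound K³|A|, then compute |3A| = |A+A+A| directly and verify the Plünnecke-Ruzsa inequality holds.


|A| = 4.
Step 1: Compute A + A by enumerating all 16 pairs.
A + A = {-6, 2, 5, 7, 10, 13, 15, 16, 18, 20}, so |A + A| = 10.
Step 2: Doubling constant K = |A + A|/|A| = 10/4 = 10/4 ≈ 2.5000.
Step 3: Plünnecke-Ruzsa gives |3A| ≤ K³·|A| = (2.5000)³ · 4 ≈ 62.5000.
Step 4: Compute 3A = A + A + A directly by enumerating all triples (a,b,c) ∈ A³; |3A| = 19.
Step 5: Check 19 ≤ 62.5000? Yes ✓.

K = 10/4, Plünnecke-Ruzsa bound K³|A| ≈ 62.5000, |3A| = 19, inequality holds.


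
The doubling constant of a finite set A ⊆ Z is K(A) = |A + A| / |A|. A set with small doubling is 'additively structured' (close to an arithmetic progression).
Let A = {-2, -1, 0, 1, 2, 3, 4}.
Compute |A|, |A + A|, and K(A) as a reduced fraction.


|A| = 7.
Compute A + A by enumerating all 49 pairs.
A + A = {-4, -3, -2, -1, 0, 1, 2, 3, 4, 5, 6, 7, 8}, so |A + A| = 13.
K = |A + A| / |A| = 13/7 (already in lowest terms) ≈ 1.8571.
Reference: AP of size 7 gives K = 13/7 ≈ 1.8571; a fully generic set of size 7 gives K ≈ 4.0000.

|A| = 7, |A + A| = 13, K = 13/7.


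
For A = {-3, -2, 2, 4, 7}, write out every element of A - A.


A - A = {a - a' : a, a' ∈ A}.
Compute a - a' for each ordered pair (a, a'):
a = -3: -3--3=0, -3--2=-1, -3-2=-5, -3-4=-7, -3-7=-10
a = -2: -2--3=1, -2--2=0, -2-2=-4, -2-4=-6, -2-7=-9
a = 2: 2--3=5, 2--2=4, 2-2=0, 2-4=-2, 2-7=-5
a = 4: 4--3=7, 4--2=6, 4-2=2, 4-4=0, 4-7=-3
a = 7: 7--3=10, 7--2=9, 7-2=5, 7-4=3, 7-7=0
Collecting distinct values (and noting 0 appears from a-a):
A - A = {-10, -9, -7, -6, -5, -4, -3, -2, -1, 0, 1, 2, 3, 4, 5, 6, 7, 9, 10}
|A - A| = 19

A - A = {-10, -9, -7, -6, -5, -4, -3, -2, -1, 0, 1, 2, 3, 4, 5, 6, 7, 9, 10}


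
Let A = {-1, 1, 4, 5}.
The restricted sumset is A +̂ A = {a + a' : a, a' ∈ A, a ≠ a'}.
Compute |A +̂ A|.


Restricted sumset: A +̂ A = {a + a' : a ∈ A, a' ∈ A, a ≠ a'}.
Equivalently, take A + A and drop any sum 2a that is achievable ONLY as a + a for a ∈ A (i.e. sums representable only with equal summands).
Enumerate pairs (a, a') with a < a' (symmetric, so each unordered pair gives one sum; this covers all a ≠ a'):
  -1 + 1 = 0
  -1 + 4 = 3
  -1 + 5 = 4
  1 + 4 = 5
  1 + 5 = 6
  4 + 5 = 9
Collected distinct sums: {0, 3, 4, 5, 6, 9}
|A +̂ A| = 6
(Reference bound: |A +̂ A| ≥ 2|A| - 3 for |A| ≥ 2, with |A| = 4 giving ≥ 5.)

|A +̂ A| = 6


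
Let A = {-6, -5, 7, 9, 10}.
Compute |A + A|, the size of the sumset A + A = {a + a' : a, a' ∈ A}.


A + A = {a + a' : a, a' ∈ A}; |A| = 5.
General bounds: 2|A| - 1 ≤ |A + A| ≤ |A|(|A|+1)/2, i.e. 9 ≤ |A + A| ≤ 15.
Lower bound 2|A|-1 is attained iff A is an arithmetic progression.
Enumerate sums a + a' for a ≤ a' (symmetric, so this suffices):
a = -6: -6+-6=-12, -6+-5=-11, -6+7=1, -6+9=3, -6+10=4
a = -5: -5+-5=-10, -5+7=2, -5+9=4, -5+10=5
a = 7: 7+7=14, 7+9=16, 7+10=17
a = 9: 9+9=18, 9+10=19
a = 10: 10+10=20
Distinct sums: {-12, -11, -10, 1, 2, 3, 4, 5, 14, 16, 17, 18, 19, 20}
|A + A| = 14

|A + A| = 14


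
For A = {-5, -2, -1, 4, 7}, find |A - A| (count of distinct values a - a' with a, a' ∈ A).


A - A = {a - a' : a, a' ∈ A}; |A| = 5.
Bounds: 2|A|-1 ≤ |A - A| ≤ |A|² - |A| + 1, i.e. 9 ≤ |A - A| ≤ 21.
Note: 0 ∈ A - A always (from a - a). The set is symmetric: if d ∈ A - A then -d ∈ A - A.
Enumerate nonzero differences d = a - a' with a > a' (then include -d):
Positive differences: {1, 3, 4, 5, 6, 8, 9, 12}
Full difference set: {0} ∪ (positive diffs) ∪ (negative diffs).
|A - A| = 1 + 2·8 = 17 (matches direct enumeration: 17).

|A - A| = 17


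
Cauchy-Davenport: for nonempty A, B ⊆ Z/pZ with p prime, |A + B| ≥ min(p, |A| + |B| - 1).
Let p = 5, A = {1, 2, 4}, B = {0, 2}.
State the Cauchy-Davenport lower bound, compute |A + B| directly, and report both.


Cauchy-Davenport: |A + B| ≥ min(p, |A| + |B| - 1) for A, B nonempty in Z/pZ.
|A| = 3, |B| = 2, p = 5.
CD lower bound = min(5, 3 + 2 - 1) = min(5, 4) = 4.
Compute A + B mod 5 directly:
a = 1: 1+0=1, 1+2=3
a = 2: 2+0=2, 2+2=4
a = 4: 4+0=4, 4+2=1
A + B = {1, 2, 3, 4}, so |A + B| = 4.
Verify: 4 ≥ 4? Yes ✓.

CD lower bound = 4, actual |A + B| = 4.


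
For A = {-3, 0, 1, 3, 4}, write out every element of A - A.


A - A = {a - a' : a, a' ∈ A}.
Compute a - a' for each ordered pair (a, a'):
a = -3: -3--3=0, -3-0=-3, -3-1=-4, -3-3=-6, -3-4=-7
a = 0: 0--3=3, 0-0=0, 0-1=-1, 0-3=-3, 0-4=-4
a = 1: 1--3=4, 1-0=1, 1-1=0, 1-3=-2, 1-4=-3
a = 3: 3--3=6, 3-0=3, 3-1=2, 3-3=0, 3-4=-1
a = 4: 4--3=7, 4-0=4, 4-1=3, 4-3=1, 4-4=0
Collecting distinct values (and noting 0 appears from a-a):
A - A = {-7, -6, -4, -3, -2, -1, 0, 1, 2, 3, 4, 6, 7}
|A - A| = 13

A - A = {-7, -6, -4, -3, -2, -1, 0, 1, 2, 3, 4, 6, 7}


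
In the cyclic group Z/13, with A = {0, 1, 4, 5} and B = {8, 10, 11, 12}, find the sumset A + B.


Work in Z/13Z: reduce every sum a + b modulo 13.
Enumerate all 16 pairs:
a = 0: 0+8=8, 0+10=10, 0+11=11, 0+12=12
a = 1: 1+8=9, 1+10=11, 1+11=12, 1+12=0
a = 4: 4+8=12, 4+10=1, 4+11=2, 4+12=3
a = 5: 5+8=0, 5+10=2, 5+11=3, 5+12=4
Distinct residues collected: {0, 1, 2, 3, 4, 8, 9, 10, 11, 12}
|A + B| = 10 (out of 13 total residues).

A + B = {0, 1, 2, 3, 4, 8, 9, 10, 11, 12}


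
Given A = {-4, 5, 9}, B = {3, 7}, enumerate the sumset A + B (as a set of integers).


A + B = {a + b : a ∈ A, b ∈ B}.
Enumerate all |A|·|B| = 3·2 = 6 pairs (a, b) and collect distinct sums.
a = -4: -4+3=-1, -4+7=3
a = 5: 5+3=8, 5+7=12
a = 9: 9+3=12, 9+7=16
Collecting distinct sums: A + B = {-1, 3, 8, 12, 16}
|A + B| = 5

A + B = {-1, 3, 8, 12, 16}


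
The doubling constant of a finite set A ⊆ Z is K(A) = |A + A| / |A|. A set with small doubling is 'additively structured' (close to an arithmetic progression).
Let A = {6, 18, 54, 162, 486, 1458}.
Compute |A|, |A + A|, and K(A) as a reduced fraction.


|A| = 6.
Compute A + A by enumerating all 36 pairs.
A + A = {12, 24, 36, 60, 72, 108, 168, 180, 216, 324, 492, 504, 540, 648, 972, 1464, 1476, 1512, 1620, 1944, 2916}, so |A + A| = 21.
K = |A + A| / |A| = 21/6 = 7/2 ≈ 3.5000.
Reference: AP of size 6 gives K = 11/6 ≈ 1.8333; a fully generic set of size 6 gives K ≈ 3.5000.

|A| = 6, |A + A| = 21, K = 21/6 = 7/2.


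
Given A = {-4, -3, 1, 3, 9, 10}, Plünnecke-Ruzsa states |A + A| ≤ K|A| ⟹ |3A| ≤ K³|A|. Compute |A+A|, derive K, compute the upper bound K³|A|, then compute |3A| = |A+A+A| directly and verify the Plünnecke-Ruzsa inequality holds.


|A| = 6.
Step 1: Compute A + A by enumerating all 36 pairs.
A + A = {-8, -7, -6, -3, -2, -1, 0, 2, 4, 5, 6, 7, 10, 11, 12, 13, 18, 19, 20}, so |A + A| = 19.
Step 2: Doubling constant K = |A + A|/|A| = 19/6 = 19/6 ≈ 3.1667.
Step 3: Plünnecke-Ruzsa gives |3A| ≤ K³·|A| = (3.1667)³ · 6 ≈ 190.5278.
Step 4: Compute 3A = A + A + A directly by enumerating all triples (a,b,c) ∈ A³; |3A| = 38.
Step 5: Check 38 ≤ 190.5278? Yes ✓.

K = 19/6, Plünnecke-Ruzsa bound K³|A| ≈ 190.5278, |3A| = 38, inequality holds.


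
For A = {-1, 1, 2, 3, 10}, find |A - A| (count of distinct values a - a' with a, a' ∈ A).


A - A = {a - a' : a, a' ∈ A}; |A| = 5.
Bounds: 2|A|-1 ≤ |A - A| ≤ |A|² - |A| + 1, i.e. 9 ≤ |A - A| ≤ 21.
Note: 0 ∈ A - A always (from a - a). The set is symmetric: if d ∈ A - A then -d ∈ A - A.
Enumerate nonzero differences d = a - a' with a > a' (then include -d):
Positive differences: {1, 2, 3, 4, 7, 8, 9, 11}
Full difference set: {0} ∪ (positive diffs) ∪ (negative diffs).
|A - A| = 1 + 2·8 = 17 (matches direct enumeration: 17).

|A - A| = 17


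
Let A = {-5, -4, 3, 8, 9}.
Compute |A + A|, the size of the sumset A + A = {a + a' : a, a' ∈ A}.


A + A = {a + a' : a, a' ∈ A}; |A| = 5.
General bounds: 2|A| - 1 ≤ |A + A| ≤ |A|(|A|+1)/2, i.e. 9 ≤ |A + A| ≤ 15.
Lower bound 2|A|-1 is attained iff A is an arithmetic progression.
Enumerate sums a + a' for a ≤ a' (symmetric, so this suffices):
a = -5: -5+-5=-10, -5+-4=-9, -5+3=-2, -5+8=3, -5+9=4
a = -4: -4+-4=-8, -4+3=-1, -4+8=4, -4+9=5
a = 3: 3+3=6, 3+8=11, 3+9=12
a = 8: 8+8=16, 8+9=17
a = 9: 9+9=18
Distinct sums: {-10, -9, -8, -2, -1, 3, 4, 5, 6, 11, 12, 16, 17, 18}
|A + A| = 14

|A + A| = 14


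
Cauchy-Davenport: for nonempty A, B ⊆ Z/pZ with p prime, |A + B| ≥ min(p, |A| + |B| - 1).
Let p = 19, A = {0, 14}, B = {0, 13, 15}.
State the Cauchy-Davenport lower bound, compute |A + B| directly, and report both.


Cauchy-Davenport: |A + B| ≥ min(p, |A| + |B| - 1) for A, B nonempty in Z/pZ.
|A| = 2, |B| = 3, p = 19.
CD lower bound = min(19, 2 + 3 - 1) = min(19, 4) = 4.
Compute A + B mod 19 directly:
a = 0: 0+0=0, 0+13=13, 0+15=15
a = 14: 14+0=14, 14+13=8, 14+15=10
A + B = {0, 8, 10, 13, 14, 15}, so |A + B| = 6.
Verify: 6 ≥ 4? Yes ✓.

CD lower bound = 4, actual |A + B| = 6.


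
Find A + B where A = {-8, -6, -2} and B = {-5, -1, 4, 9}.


A + B = {a + b : a ∈ A, b ∈ B}.
Enumerate all |A|·|B| = 3·4 = 12 pairs (a, b) and collect distinct sums.
a = -8: -8+-5=-13, -8+-1=-9, -8+4=-4, -8+9=1
a = -6: -6+-5=-11, -6+-1=-7, -6+4=-2, -6+9=3
a = -2: -2+-5=-7, -2+-1=-3, -2+4=2, -2+9=7
Collecting distinct sums: A + B = {-13, -11, -9, -7, -4, -3, -2, 1, 2, 3, 7}
|A + B| = 11

A + B = {-13, -11, -9, -7, -4, -3, -2, 1, 2, 3, 7}


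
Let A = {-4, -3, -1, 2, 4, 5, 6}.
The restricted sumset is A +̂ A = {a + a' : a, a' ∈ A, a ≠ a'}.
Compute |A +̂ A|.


Restricted sumset: A +̂ A = {a + a' : a ∈ A, a' ∈ A, a ≠ a'}.
Equivalently, take A + A and drop any sum 2a that is achievable ONLY as a + a for a ∈ A (i.e. sums representable only with equal summands).
Enumerate pairs (a, a') with a < a' (symmetric, so each unordered pair gives one sum; this covers all a ≠ a'):
  -4 + -3 = -7
  -4 + -1 = -5
  -4 + 2 = -2
  -4 + 4 = 0
  -4 + 5 = 1
  -4 + 6 = 2
  -3 + -1 = -4
  -3 + 2 = -1
  -3 + 4 = 1
  -3 + 5 = 2
  -3 + 6 = 3
  -1 + 2 = 1
  -1 + 4 = 3
  -1 + 5 = 4
  -1 + 6 = 5
  2 + 4 = 6
  2 + 5 = 7
  2 + 6 = 8
  4 + 5 = 9
  4 + 6 = 10
  5 + 6 = 11
Collected distinct sums: {-7, -5, -4, -2, -1, 0, 1, 2, 3, 4, 5, 6, 7, 8, 9, 10, 11}
|A +̂ A| = 17
(Reference bound: |A +̂ A| ≥ 2|A| - 3 for |A| ≥ 2, with |A| = 7 giving ≥ 11.)

|A +̂ A| = 17


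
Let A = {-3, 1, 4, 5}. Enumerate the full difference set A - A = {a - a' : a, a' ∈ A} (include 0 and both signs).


A - A = {a - a' : a, a' ∈ A}.
Compute a - a' for each ordered pair (a, a'):
a = -3: -3--3=0, -3-1=-4, -3-4=-7, -3-5=-8
a = 1: 1--3=4, 1-1=0, 1-4=-3, 1-5=-4
a = 4: 4--3=7, 4-1=3, 4-4=0, 4-5=-1
a = 5: 5--3=8, 5-1=4, 5-4=1, 5-5=0
Collecting distinct values (and noting 0 appears from a-a):
A - A = {-8, -7, -4, -3, -1, 0, 1, 3, 4, 7, 8}
|A - A| = 11

A - A = {-8, -7, -4, -3, -1, 0, 1, 3, 4, 7, 8}


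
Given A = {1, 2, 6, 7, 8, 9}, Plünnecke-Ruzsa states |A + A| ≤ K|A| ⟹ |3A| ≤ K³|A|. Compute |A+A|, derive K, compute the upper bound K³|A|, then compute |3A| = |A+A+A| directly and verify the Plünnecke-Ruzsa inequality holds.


|A| = 6.
Step 1: Compute A + A by enumerating all 36 pairs.
A + A = {2, 3, 4, 7, 8, 9, 10, 11, 12, 13, 14, 15, 16, 17, 18}, so |A + A| = 15.
Step 2: Doubling constant K = |A + A|/|A| = 15/6 = 15/6 ≈ 2.5000.
Step 3: Plünnecke-Ruzsa gives |3A| ≤ K³·|A| = (2.5000)³ · 6 ≈ 93.7500.
Step 4: Compute 3A = A + A + A directly by enumerating all triples (a,b,c) ∈ A³; |3A| = 24.
Step 5: Check 24 ≤ 93.7500? Yes ✓.

K = 15/6, Plünnecke-Ruzsa bound K³|A| ≈ 93.7500, |3A| = 24, inequality holds.


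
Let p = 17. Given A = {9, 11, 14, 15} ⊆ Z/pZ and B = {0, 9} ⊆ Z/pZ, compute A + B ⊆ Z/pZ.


Work in Z/17Z: reduce every sum a + b modulo 17.
Enumerate all 8 pairs:
a = 9: 9+0=9, 9+9=1
a = 11: 11+0=11, 11+9=3
a = 14: 14+0=14, 14+9=6
a = 15: 15+0=15, 15+9=7
Distinct residues collected: {1, 3, 6, 7, 9, 11, 14, 15}
|A + B| = 8 (out of 17 total residues).

A + B = {1, 3, 6, 7, 9, 11, 14, 15}


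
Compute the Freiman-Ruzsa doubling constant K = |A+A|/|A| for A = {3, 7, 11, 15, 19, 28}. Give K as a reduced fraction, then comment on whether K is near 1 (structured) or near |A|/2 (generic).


|A| = 6.
Compute A + A by enumerating all 36 pairs.
A + A = {6, 10, 14, 18, 22, 26, 30, 31, 34, 35, 38, 39, 43, 47, 56}, so |A + A| = 15.
K = |A + A| / |A| = 15/6 = 5/2 ≈ 2.5000.
Reference: AP of size 6 gives K = 11/6 ≈ 1.8333; a fully generic set of size 6 gives K ≈ 3.5000.

|A| = 6, |A + A| = 15, K = 15/6 = 5/2.


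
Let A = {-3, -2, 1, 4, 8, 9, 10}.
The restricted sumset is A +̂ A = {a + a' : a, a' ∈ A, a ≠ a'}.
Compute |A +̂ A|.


Restricted sumset: A +̂ A = {a + a' : a ∈ A, a' ∈ A, a ≠ a'}.
Equivalently, take A + A and drop any sum 2a that is achievable ONLY as a + a for a ∈ A (i.e. sums representable only with equal summands).
Enumerate pairs (a, a') with a < a' (symmetric, so each unordered pair gives one sum; this covers all a ≠ a'):
  -3 + -2 = -5
  -3 + 1 = -2
  -3 + 4 = 1
  -3 + 8 = 5
  -3 + 9 = 6
  -3 + 10 = 7
  -2 + 1 = -1
  -2 + 4 = 2
  -2 + 8 = 6
  -2 + 9 = 7
  -2 + 10 = 8
  1 + 4 = 5
  1 + 8 = 9
  1 + 9 = 10
  1 + 10 = 11
  4 + 8 = 12
  4 + 9 = 13
  4 + 10 = 14
  8 + 9 = 17
  8 + 10 = 18
  9 + 10 = 19
Collected distinct sums: {-5, -2, -1, 1, 2, 5, 6, 7, 8, 9, 10, 11, 12, 13, 14, 17, 18, 19}
|A +̂ A| = 18
(Reference bound: |A +̂ A| ≥ 2|A| - 3 for |A| ≥ 2, with |A| = 7 giving ≥ 11.)

|A +̂ A| = 18


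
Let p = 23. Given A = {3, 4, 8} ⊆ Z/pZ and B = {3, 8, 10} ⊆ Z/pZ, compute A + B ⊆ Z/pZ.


Work in Z/23Z: reduce every sum a + b modulo 23.
Enumerate all 9 pairs:
a = 3: 3+3=6, 3+8=11, 3+10=13
a = 4: 4+3=7, 4+8=12, 4+10=14
a = 8: 8+3=11, 8+8=16, 8+10=18
Distinct residues collected: {6, 7, 11, 12, 13, 14, 16, 18}
|A + B| = 8 (out of 23 total residues).

A + B = {6, 7, 11, 12, 13, 14, 16, 18}


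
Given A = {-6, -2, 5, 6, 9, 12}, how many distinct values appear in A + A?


A + A = {a + a' : a, a' ∈ A}; |A| = 6.
General bounds: 2|A| - 1 ≤ |A + A| ≤ |A|(|A|+1)/2, i.e. 11 ≤ |A + A| ≤ 21.
Lower bound 2|A|-1 is attained iff A is an arithmetic progression.
Enumerate sums a + a' for a ≤ a' (symmetric, so this suffices):
a = -6: -6+-6=-12, -6+-2=-8, -6+5=-1, -6+6=0, -6+9=3, -6+12=6
a = -2: -2+-2=-4, -2+5=3, -2+6=4, -2+9=7, -2+12=10
a = 5: 5+5=10, 5+6=11, 5+9=14, 5+12=17
a = 6: 6+6=12, 6+9=15, 6+12=18
a = 9: 9+9=18, 9+12=21
a = 12: 12+12=24
Distinct sums: {-12, -8, -4, -1, 0, 3, 4, 6, 7, 10, 11, 12, 14, 15, 17, 18, 21, 24}
|A + A| = 18

|A + A| = 18


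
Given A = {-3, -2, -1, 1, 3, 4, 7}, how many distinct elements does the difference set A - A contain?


A - A = {a - a' : a, a' ∈ A}; |A| = 7.
Bounds: 2|A|-1 ≤ |A - A| ≤ |A|² - |A| + 1, i.e. 13 ≤ |A - A| ≤ 43.
Note: 0 ∈ A - A always (from a - a). The set is symmetric: if d ∈ A - A then -d ∈ A - A.
Enumerate nonzero differences d = a - a' with a > a' (then include -d):
Positive differences: {1, 2, 3, 4, 5, 6, 7, 8, 9, 10}
Full difference set: {0} ∪ (positive diffs) ∪ (negative diffs).
|A - A| = 1 + 2·10 = 21 (matches direct enumeration: 21).

|A - A| = 21


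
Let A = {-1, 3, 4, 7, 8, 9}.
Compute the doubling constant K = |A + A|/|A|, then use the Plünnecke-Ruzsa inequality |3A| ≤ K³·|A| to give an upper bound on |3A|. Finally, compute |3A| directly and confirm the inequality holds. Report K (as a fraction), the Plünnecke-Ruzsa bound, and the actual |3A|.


|A| = 6.
Step 1: Compute A + A by enumerating all 36 pairs.
A + A = {-2, 2, 3, 6, 7, 8, 10, 11, 12, 13, 14, 15, 16, 17, 18}, so |A + A| = 15.
Step 2: Doubling constant K = |A + A|/|A| = 15/6 = 15/6 ≈ 2.5000.
Step 3: Plünnecke-Ruzsa gives |3A| ≤ K³·|A| = (2.5000)³ · 6 ≈ 93.7500.
Step 4: Compute 3A = A + A + A directly by enumerating all triples (a,b,c) ∈ A³; |3A| = 25.
Step 5: Check 25 ≤ 93.7500? Yes ✓.

K = 15/6, Plünnecke-Ruzsa bound K³|A| ≈ 93.7500, |3A| = 25, inequality holds.


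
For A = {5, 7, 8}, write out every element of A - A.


A - A = {a - a' : a, a' ∈ A}.
Compute a - a' for each ordered pair (a, a'):
a = 5: 5-5=0, 5-7=-2, 5-8=-3
a = 7: 7-5=2, 7-7=0, 7-8=-1
a = 8: 8-5=3, 8-7=1, 8-8=0
Collecting distinct values (and noting 0 appears from a-a):
A - A = {-3, -2, -1, 0, 1, 2, 3}
|A - A| = 7

A - A = {-3, -2, -1, 0, 1, 2, 3}


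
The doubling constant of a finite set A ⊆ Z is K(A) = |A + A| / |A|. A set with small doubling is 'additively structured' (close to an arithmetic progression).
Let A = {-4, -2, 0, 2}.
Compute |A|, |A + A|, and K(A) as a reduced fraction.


|A| = 4.
Compute A + A by enumerating all 16 pairs.
A + A = {-8, -6, -4, -2, 0, 2, 4}, so |A + A| = 7.
K = |A + A| / |A| = 7/4 (already in lowest terms) ≈ 1.7500.
Reference: AP of size 4 gives K = 7/4 ≈ 1.7500; a fully generic set of size 4 gives K ≈ 2.5000.

|A| = 4, |A + A| = 7, K = 7/4.


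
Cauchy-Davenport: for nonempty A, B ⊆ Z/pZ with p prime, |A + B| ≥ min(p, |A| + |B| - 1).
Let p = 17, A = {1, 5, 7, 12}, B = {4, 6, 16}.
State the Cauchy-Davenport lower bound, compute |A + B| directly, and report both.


Cauchy-Davenport: |A + B| ≥ min(p, |A| + |B| - 1) for A, B nonempty in Z/pZ.
|A| = 4, |B| = 3, p = 17.
CD lower bound = min(17, 4 + 3 - 1) = min(17, 6) = 6.
Compute A + B mod 17 directly:
a = 1: 1+4=5, 1+6=7, 1+16=0
a = 5: 5+4=9, 5+6=11, 5+16=4
a = 7: 7+4=11, 7+6=13, 7+16=6
a = 12: 12+4=16, 12+6=1, 12+16=11
A + B = {0, 1, 4, 5, 6, 7, 9, 11, 13, 16}, so |A + B| = 10.
Verify: 10 ≥ 6? Yes ✓.

CD lower bound = 6, actual |A + B| = 10.


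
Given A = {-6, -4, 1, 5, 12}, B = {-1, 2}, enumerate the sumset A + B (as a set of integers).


A + B = {a + b : a ∈ A, b ∈ B}.
Enumerate all |A|·|B| = 5·2 = 10 pairs (a, b) and collect distinct sums.
a = -6: -6+-1=-7, -6+2=-4
a = -4: -4+-1=-5, -4+2=-2
a = 1: 1+-1=0, 1+2=3
a = 5: 5+-1=4, 5+2=7
a = 12: 12+-1=11, 12+2=14
Collecting distinct sums: A + B = {-7, -5, -4, -2, 0, 3, 4, 7, 11, 14}
|A + B| = 10

A + B = {-7, -5, -4, -2, 0, 3, 4, 7, 11, 14}


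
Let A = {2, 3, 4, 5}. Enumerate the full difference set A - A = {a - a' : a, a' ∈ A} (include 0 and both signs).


A - A = {a - a' : a, a' ∈ A}.
Compute a - a' for each ordered pair (a, a'):
a = 2: 2-2=0, 2-3=-1, 2-4=-2, 2-5=-3
a = 3: 3-2=1, 3-3=0, 3-4=-1, 3-5=-2
a = 4: 4-2=2, 4-3=1, 4-4=0, 4-5=-1
a = 5: 5-2=3, 5-3=2, 5-4=1, 5-5=0
Collecting distinct values (and noting 0 appears from a-a):
A - A = {-3, -2, -1, 0, 1, 2, 3}
|A - A| = 7

A - A = {-3, -2, -1, 0, 1, 2, 3}


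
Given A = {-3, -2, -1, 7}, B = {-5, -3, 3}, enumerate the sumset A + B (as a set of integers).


A + B = {a + b : a ∈ A, b ∈ B}.
Enumerate all |A|·|B| = 4·3 = 12 pairs (a, b) and collect distinct sums.
a = -3: -3+-5=-8, -3+-3=-6, -3+3=0
a = -2: -2+-5=-7, -2+-3=-5, -2+3=1
a = -1: -1+-5=-6, -1+-3=-4, -1+3=2
a = 7: 7+-5=2, 7+-3=4, 7+3=10
Collecting distinct sums: A + B = {-8, -7, -6, -5, -4, 0, 1, 2, 4, 10}
|A + B| = 10

A + B = {-8, -7, -6, -5, -4, 0, 1, 2, 4, 10}


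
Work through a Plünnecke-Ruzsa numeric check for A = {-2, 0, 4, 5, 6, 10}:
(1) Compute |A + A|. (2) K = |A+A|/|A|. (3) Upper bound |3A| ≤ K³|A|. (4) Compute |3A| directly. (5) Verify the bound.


|A| = 6.
Step 1: Compute A + A by enumerating all 36 pairs.
A + A = {-4, -2, 0, 2, 3, 4, 5, 6, 8, 9, 10, 11, 12, 14, 15, 16, 20}, so |A + A| = 17.
Step 2: Doubling constant K = |A + A|/|A| = 17/6 = 17/6 ≈ 2.8333.
Step 3: Plünnecke-Ruzsa gives |3A| ≤ K³·|A| = (2.8333)³ · 6 ≈ 136.4722.
Step 4: Compute 3A = A + A + A directly by enumerating all triples (a,b,c) ∈ A³; |3A| = 30.
Step 5: Check 30 ≤ 136.4722? Yes ✓.

K = 17/6, Plünnecke-Ruzsa bound K³|A| ≈ 136.4722, |3A| = 30, inequality holds.


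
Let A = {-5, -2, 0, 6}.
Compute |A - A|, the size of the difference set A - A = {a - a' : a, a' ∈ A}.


A - A = {a - a' : a, a' ∈ A}; |A| = 4.
Bounds: 2|A|-1 ≤ |A - A| ≤ |A|² - |A| + 1, i.e. 7 ≤ |A - A| ≤ 13.
Note: 0 ∈ A - A always (from a - a). The set is symmetric: if d ∈ A - A then -d ∈ A - A.
Enumerate nonzero differences d = a - a' with a > a' (then include -d):
Positive differences: {2, 3, 5, 6, 8, 11}
Full difference set: {0} ∪ (positive diffs) ∪ (negative diffs).
|A - A| = 1 + 2·6 = 13 (matches direct enumeration: 13).

|A - A| = 13


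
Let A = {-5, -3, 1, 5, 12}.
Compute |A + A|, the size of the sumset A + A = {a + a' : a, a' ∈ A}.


A + A = {a + a' : a, a' ∈ A}; |A| = 5.
General bounds: 2|A| - 1 ≤ |A + A| ≤ |A|(|A|+1)/2, i.e. 9 ≤ |A + A| ≤ 15.
Lower bound 2|A|-1 is attained iff A is an arithmetic progression.
Enumerate sums a + a' for a ≤ a' (symmetric, so this suffices):
a = -5: -5+-5=-10, -5+-3=-8, -5+1=-4, -5+5=0, -5+12=7
a = -3: -3+-3=-6, -3+1=-2, -3+5=2, -3+12=9
a = 1: 1+1=2, 1+5=6, 1+12=13
a = 5: 5+5=10, 5+12=17
a = 12: 12+12=24
Distinct sums: {-10, -8, -6, -4, -2, 0, 2, 6, 7, 9, 10, 13, 17, 24}
|A + A| = 14

|A + A| = 14


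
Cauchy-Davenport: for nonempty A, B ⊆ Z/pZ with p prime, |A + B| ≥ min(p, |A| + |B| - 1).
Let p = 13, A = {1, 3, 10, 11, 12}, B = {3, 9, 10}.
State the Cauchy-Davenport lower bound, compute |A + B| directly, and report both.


Cauchy-Davenport: |A + B| ≥ min(p, |A| + |B| - 1) for A, B nonempty in Z/pZ.
|A| = 5, |B| = 3, p = 13.
CD lower bound = min(13, 5 + 3 - 1) = min(13, 7) = 7.
Compute A + B mod 13 directly:
a = 1: 1+3=4, 1+9=10, 1+10=11
a = 3: 3+3=6, 3+9=12, 3+10=0
a = 10: 10+3=0, 10+9=6, 10+10=7
a = 11: 11+3=1, 11+9=7, 11+10=8
a = 12: 12+3=2, 12+9=8, 12+10=9
A + B = {0, 1, 2, 4, 6, 7, 8, 9, 10, 11, 12}, so |A + B| = 11.
Verify: 11 ≥ 7? Yes ✓.

CD lower bound = 7, actual |A + B| = 11.


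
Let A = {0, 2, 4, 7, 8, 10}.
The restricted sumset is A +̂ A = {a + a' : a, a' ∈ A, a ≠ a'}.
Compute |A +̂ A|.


Restricted sumset: A +̂ A = {a + a' : a ∈ A, a' ∈ A, a ≠ a'}.
Equivalently, take A + A and drop any sum 2a that is achievable ONLY as a + a for a ∈ A (i.e. sums representable only with equal summands).
Enumerate pairs (a, a') with a < a' (symmetric, so each unordered pair gives one sum; this covers all a ≠ a'):
  0 + 2 = 2
  0 + 4 = 4
  0 + 7 = 7
  0 + 8 = 8
  0 + 10 = 10
  2 + 4 = 6
  2 + 7 = 9
  2 + 8 = 10
  2 + 10 = 12
  4 + 7 = 11
  4 + 8 = 12
  4 + 10 = 14
  7 + 8 = 15
  7 + 10 = 17
  8 + 10 = 18
Collected distinct sums: {2, 4, 6, 7, 8, 9, 10, 11, 12, 14, 15, 17, 18}
|A +̂ A| = 13
(Reference bound: |A +̂ A| ≥ 2|A| - 3 for |A| ≥ 2, with |A| = 6 giving ≥ 9.)

|A +̂ A| = 13


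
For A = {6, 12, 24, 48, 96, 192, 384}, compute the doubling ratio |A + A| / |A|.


|A| = 7.
Compute A + A by enumerating all 49 pairs.
A + A = {12, 18, 24, 30, 36, 48, 54, 60, 72, 96, 102, 108, 120, 144, 192, 198, 204, 216, 240, 288, 384, 390, 396, 408, 432, 480, 576, 768}, so |A + A| = 28.
K = |A + A| / |A| = 28/7 = 4/1 ≈ 4.0000.
Reference: AP of size 7 gives K = 13/7 ≈ 1.8571; a fully generic set of size 7 gives K ≈ 4.0000.

|A| = 7, |A + A| = 28, K = 28/7 = 4/1.


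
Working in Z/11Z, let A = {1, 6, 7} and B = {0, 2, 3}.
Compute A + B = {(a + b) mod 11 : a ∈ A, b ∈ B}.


Work in Z/11Z: reduce every sum a + b modulo 11.
Enumerate all 9 pairs:
a = 1: 1+0=1, 1+2=3, 1+3=4
a = 6: 6+0=6, 6+2=8, 6+3=9
a = 7: 7+0=7, 7+2=9, 7+3=10
Distinct residues collected: {1, 3, 4, 6, 7, 8, 9, 10}
|A + B| = 8 (out of 11 total residues).

A + B = {1, 3, 4, 6, 7, 8, 9, 10}


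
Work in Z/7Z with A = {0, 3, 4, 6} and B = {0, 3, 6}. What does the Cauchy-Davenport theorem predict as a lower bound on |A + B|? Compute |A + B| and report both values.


Cauchy-Davenport: |A + B| ≥ min(p, |A| + |B| - 1) for A, B nonempty in Z/pZ.
|A| = 4, |B| = 3, p = 7.
CD lower bound = min(7, 4 + 3 - 1) = min(7, 6) = 6.
Compute A + B mod 7 directly:
a = 0: 0+0=0, 0+3=3, 0+6=6
a = 3: 3+0=3, 3+3=6, 3+6=2
a = 4: 4+0=4, 4+3=0, 4+6=3
a = 6: 6+0=6, 6+3=2, 6+6=5
A + B = {0, 2, 3, 4, 5, 6}, so |A + B| = 6.
Verify: 6 ≥ 6? Yes ✓.

CD lower bound = 6, actual |A + B| = 6.


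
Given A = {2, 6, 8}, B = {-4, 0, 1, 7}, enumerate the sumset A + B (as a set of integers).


A + B = {a + b : a ∈ A, b ∈ B}.
Enumerate all |A|·|B| = 3·4 = 12 pairs (a, b) and collect distinct sums.
a = 2: 2+-4=-2, 2+0=2, 2+1=3, 2+7=9
a = 6: 6+-4=2, 6+0=6, 6+1=7, 6+7=13
a = 8: 8+-4=4, 8+0=8, 8+1=9, 8+7=15
Collecting distinct sums: A + B = {-2, 2, 3, 4, 6, 7, 8, 9, 13, 15}
|A + B| = 10

A + B = {-2, 2, 3, 4, 6, 7, 8, 9, 13, 15}


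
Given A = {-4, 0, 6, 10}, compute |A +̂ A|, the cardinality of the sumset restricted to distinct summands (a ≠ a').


Restricted sumset: A +̂ A = {a + a' : a ∈ A, a' ∈ A, a ≠ a'}.
Equivalently, take A + A and drop any sum 2a that is achievable ONLY as a + a for a ∈ A (i.e. sums representable only with equal summands).
Enumerate pairs (a, a') with a < a' (symmetric, so each unordered pair gives one sum; this covers all a ≠ a'):
  -4 + 0 = -4
  -4 + 6 = 2
  -4 + 10 = 6
  0 + 6 = 6
  0 + 10 = 10
  6 + 10 = 16
Collected distinct sums: {-4, 2, 6, 10, 16}
|A +̂ A| = 5
(Reference bound: |A +̂ A| ≥ 2|A| - 3 for |A| ≥ 2, with |A| = 4 giving ≥ 5.)

|A +̂ A| = 5


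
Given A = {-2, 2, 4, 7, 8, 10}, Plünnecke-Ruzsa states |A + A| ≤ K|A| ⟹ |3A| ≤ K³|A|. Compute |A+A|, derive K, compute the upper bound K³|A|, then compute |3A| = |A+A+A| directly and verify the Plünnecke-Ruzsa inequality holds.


|A| = 6.
Step 1: Compute A + A by enumerating all 36 pairs.
A + A = {-4, 0, 2, 4, 5, 6, 8, 9, 10, 11, 12, 14, 15, 16, 17, 18, 20}, so |A + A| = 17.
Step 2: Doubling constant K = |A + A|/|A| = 17/6 = 17/6 ≈ 2.8333.
Step 3: Plünnecke-Ruzsa gives |3A| ≤ K³·|A| = (2.8333)³ · 6 ≈ 136.4722.
Step 4: Compute 3A = A + A + A directly by enumerating all triples (a,b,c) ∈ A³; |3A| = 30.
Step 5: Check 30 ≤ 136.4722? Yes ✓.

K = 17/6, Plünnecke-Ruzsa bound K³|A| ≈ 136.4722, |3A| = 30, inequality holds.


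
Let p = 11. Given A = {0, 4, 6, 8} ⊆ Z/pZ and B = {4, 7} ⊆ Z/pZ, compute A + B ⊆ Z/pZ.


Work in Z/11Z: reduce every sum a + b modulo 11.
Enumerate all 8 pairs:
a = 0: 0+4=4, 0+7=7
a = 4: 4+4=8, 4+7=0
a = 6: 6+4=10, 6+7=2
a = 8: 8+4=1, 8+7=4
Distinct residues collected: {0, 1, 2, 4, 7, 8, 10}
|A + B| = 7 (out of 11 total residues).

A + B = {0, 1, 2, 4, 7, 8, 10}


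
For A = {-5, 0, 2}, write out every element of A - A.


A - A = {a - a' : a, a' ∈ A}.
Compute a - a' for each ordered pair (a, a'):
a = -5: -5--5=0, -5-0=-5, -5-2=-7
a = 0: 0--5=5, 0-0=0, 0-2=-2
a = 2: 2--5=7, 2-0=2, 2-2=0
Collecting distinct values (and noting 0 appears from a-a):
A - A = {-7, -5, -2, 0, 2, 5, 7}
|A - A| = 7

A - A = {-7, -5, -2, 0, 2, 5, 7}


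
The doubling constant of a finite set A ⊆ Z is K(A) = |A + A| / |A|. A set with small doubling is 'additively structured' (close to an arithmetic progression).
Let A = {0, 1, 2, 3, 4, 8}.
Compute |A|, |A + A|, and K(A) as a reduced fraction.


|A| = 6.
Compute A + A by enumerating all 36 pairs.
A + A = {0, 1, 2, 3, 4, 5, 6, 7, 8, 9, 10, 11, 12, 16}, so |A + A| = 14.
K = |A + A| / |A| = 14/6 = 7/3 ≈ 2.3333.
Reference: AP of size 6 gives K = 11/6 ≈ 1.8333; a fully generic set of size 6 gives K ≈ 3.5000.

|A| = 6, |A + A| = 14, K = 14/6 = 7/3.


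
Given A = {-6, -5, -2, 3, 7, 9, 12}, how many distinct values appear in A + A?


A + A = {a + a' : a, a' ∈ A}; |A| = 7.
General bounds: 2|A| - 1 ≤ |A + A| ≤ |A|(|A|+1)/2, i.e. 13 ≤ |A + A| ≤ 28.
Lower bound 2|A|-1 is attained iff A is an arithmetic progression.
Enumerate sums a + a' for a ≤ a' (symmetric, so this suffices):
a = -6: -6+-6=-12, -6+-5=-11, -6+-2=-8, -6+3=-3, -6+7=1, -6+9=3, -6+12=6
a = -5: -5+-5=-10, -5+-2=-7, -5+3=-2, -5+7=2, -5+9=4, -5+12=7
a = -2: -2+-2=-4, -2+3=1, -2+7=5, -2+9=7, -2+12=10
a = 3: 3+3=6, 3+7=10, 3+9=12, 3+12=15
a = 7: 7+7=14, 7+9=16, 7+12=19
a = 9: 9+9=18, 9+12=21
a = 12: 12+12=24
Distinct sums: {-12, -11, -10, -8, -7, -4, -3, -2, 1, 2, 3, 4, 5, 6, 7, 10, 12, 14, 15, 16, 18, 19, 21, 24}
|A + A| = 24

|A + A| = 24


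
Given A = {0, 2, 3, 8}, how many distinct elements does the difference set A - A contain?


A - A = {a - a' : a, a' ∈ A}; |A| = 4.
Bounds: 2|A|-1 ≤ |A - A| ≤ |A|² - |A| + 1, i.e. 7 ≤ |A - A| ≤ 13.
Note: 0 ∈ A - A always (from a - a). The set is symmetric: if d ∈ A - A then -d ∈ A - A.
Enumerate nonzero differences d = a - a' with a > a' (then include -d):
Positive differences: {1, 2, 3, 5, 6, 8}
Full difference set: {0} ∪ (positive diffs) ∪ (negative diffs).
|A - A| = 1 + 2·6 = 13 (matches direct enumeration: 13).

|A - A| = 13


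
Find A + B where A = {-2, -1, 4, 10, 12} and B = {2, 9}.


A + B = {a + b : a ∈ A, b ∈ B}.
Enumerate all |A|·|B| = 5·2 = 10 pairs (a, b) and collect distinct sums.
a = -2: -2+2=0, -2+9=7
a = -1: -1+2=1, -1+9=8
a = 4: 4+2=6, 4+9=13
a = 10: 10+2=12, 10+9=19
a = 12: 12+2=14, 12+9=21
Collecting distinct sums: A + B = {0, 1, 6, 7, 8, 12, 13, 14, 19, 21}
|A + B| = 10

A + B = {0, 1, 6, 7, 8, 12, 13, 14, 19, 21}


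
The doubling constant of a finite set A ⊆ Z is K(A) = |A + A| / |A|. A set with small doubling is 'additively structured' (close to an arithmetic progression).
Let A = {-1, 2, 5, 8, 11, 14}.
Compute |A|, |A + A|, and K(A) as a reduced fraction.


|A| = 6.
Compute A + A by enumerating all 36 pairs.
A + A = {-2, 1, 4, 7, 10, 13, 16, 19, 22, 25, 28}, so |A + A| = 11.
K = |A + A| / |A| = 11/6 (already in lowest terms) ≈ 1.8333.
Reference: AP of size 6 gives K = 11/6 ≈ 1.8333; a fully generic set of size 6 gives K ≈ 3.5000.

|A| = 6, |A + A| = 11, K = 11/6.


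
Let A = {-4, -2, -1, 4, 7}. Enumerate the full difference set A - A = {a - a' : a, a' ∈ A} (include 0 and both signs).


A - A = {a - a' : a, a' ∈ A}.
Compute a - a' for each ordered pair (a, a'):
a = -4: -4--4=0, -4--2=-2, -4--1=-3, -4-4=-8, -4-7=-11
a = -2: -2--4=2, -2--2=0, -2--1=-1, -2-4=-6, -2-7=-9
a = -1: -1--4=3, -1--2=1, -1--1=0, -1-4=-5, -1-7=-8
a = 4: 4--4=8, 4--2=6, 4--1=5, 4-4=0, 4-7=-3
a = 7: 7--4=11, 7--2=9, 7--1=8, 7-4=3, 7-7=0
Collecting distinct values (and noting 0 appears from a-a):
A - A = {-11, -9, -8, -6, -5, -3, -2, -1, 0, 1, 2, 3, 5, 6, 8, 9, 11}
|A - A| = 17

A - A = {-11, -9, -8, -6, -5, -3, -2, -1, 0, 1, 2, 3, 5, 6, 8, 9, 11}


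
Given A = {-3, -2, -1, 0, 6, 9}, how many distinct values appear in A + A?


A + A = {a + a' : a, a' ∈ A}; |A| = 6.
General bounds: 2|A| - 1 ≤ |A + A| ≤ |A|(|A|+1)/2, i.e. 11 ≤ |A + A| ≤ 21.
Lower bound 2|A|-1 is attained iff A is an arithmetic progression.
Enumerate sums a + a' for a ≤ a' (symmetric, so this suffices):
a = -3: -3+-3=-6, -3+-2=-5, -3+-1=-4, -3+0=-3, -3+6=3, -3+9=6
a = -2: -2+-2=-4, -2+-1=-3, -2+0=-2, -2+6=4, -2+9=7
a = -1: -1+-1=-2, -1+0=-1, -1+6=5, -1+9=8
a = 0: 0+0=0, 0+6=6, 0+9=9
a = 6: 6+6=12, 6+9=15
a = 9: 9+9=18
Distinct sums: {-6, -5, -4, -3, -2, -1, 0, 3, 4, 5, 6, 7, 8, 9, 12, 15, 18}
|A + A| = 17

|A + A| = 17


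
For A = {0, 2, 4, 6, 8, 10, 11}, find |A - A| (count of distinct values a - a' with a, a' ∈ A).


A - A = {a - a' : a, a' ∈ A}; |A| = 7.
Bounds: 2|A|-1 ≤ |A - A| ≤ |A|² - |A| + 1, i.e. 13 ≤ |A - A| ≤ 43.
Note: 0 ∈ A - A always (from a - a). The set is symmetric: if d ∈ A - A then -d ∈ A - A.
Enumerate nonzero differences d = a - a' with a > a' (then include -d):
Positive differences: {1, 2, 3, 4, 5, 6, 7, 8, 9, 10, 11}
Full difference set: {0} ∪ (positive diffs) ∪ (negative diffs).
|A - A| = 1 + 2·11 = 23 (matches direct enumeration: 23).

|A - A| = 23


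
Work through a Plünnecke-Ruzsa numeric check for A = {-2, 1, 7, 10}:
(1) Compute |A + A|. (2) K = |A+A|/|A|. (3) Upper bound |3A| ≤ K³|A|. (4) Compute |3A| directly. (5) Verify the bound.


|A| = 4.
Step 1: Compute A + A by enumerating all 16 pairs.
A + A = {-4, -1, 2, 5, 8, 11, 14, 17, 20}, so |A + A| = 9.
Step 2: Doubling constant K = |A + A|/|A| = 9/4 = 9/4 ≈ 2.2500.
Step 3: Plünnecke-Ruzsa gives |3A| ≤ K³·|A| = (2.2500)³ · 4 ≈ 45.5625.
Step 4: Compute 3A = A + A + A directly by enumerating all triples (a,b,c) ∈ A³; |3A| = 13.
Step 5: Check 13 ≤ 45.5625? Yes ✓.

K = 9/4, Plünnecke-Ruzsa bound K³|A| ≈ 45.5625, |3A| = 13, inequality holds.


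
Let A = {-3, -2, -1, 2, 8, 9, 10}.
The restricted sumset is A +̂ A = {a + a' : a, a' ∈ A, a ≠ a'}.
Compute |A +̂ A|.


Restricted sumset: A +̂ A = {a + a' : a ∈ A, a' ∈ A, a ≠ a'}.
Equivalently, take A + A and drop any sum 2a that is achievable ONLY as a + a for a ∈ A (i.e. sums representable only with equal summands).
Enumerate pairs (a, a') with a < a' (symmetric, so each unordered pair gives one sum; this covers all a ≠ a'):
  -3 + -2 = -5
  -3 + -1 = -4
  -3 + 2 = -1
  -3 + 8 = 5
  -3 + 9 = 6
  -3 + 10 = 7
  -2 + -1 = -3
  -2 + 2 = 0
  -2 + 8 = 6
  -2 + 9 = 7
  -2 + 10 = 8
  -1 + 2 = 1
  -1 + 8 = 7
  -1 + 9 = 8
  -1 + 10 = 9
  2 + 8 = 10
  2 + 9 = 11
  2 + 10 = 12
  8 + 9 = 17
  8 + 10 = 18
  9 + 10 = 19
Collected distinct sums: {-5, -4, -3, -1, 0, 1, 5, 6, 7, 8, 9, 10, 11, 12, 17, 18, 19}
|A +̂ A| = 17
(Reference bound: |A +̂ A| ≥ 2|A| - 3 for |A| ≥ 2, with |A| = 7 giving ≥ 11.)

|A +̂ A| = 17


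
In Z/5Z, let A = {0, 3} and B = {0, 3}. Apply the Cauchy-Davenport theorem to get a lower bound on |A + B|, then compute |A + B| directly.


Cauchy-Davenport: |A + B| ≥ min(p, |A| + |B| - 1) for A, B nonempty in Z/pZ.
|A| = 2, |B| = 2, p = 5.
CD lower bound = min(5, 2 + 2 - 1) = min(5, 3) = 3.
Compute A + B mod 5 directly:
a = 0: 0+0=0, 0+3=3
a = 3: 3+0=3, 3+3=1
A + B = {0, 1, 3}, so |A + B| = 3.
Verify: 3 ≥ 3? Yes ✓.

CD lower bound = 3, actual |A + B| = 3.


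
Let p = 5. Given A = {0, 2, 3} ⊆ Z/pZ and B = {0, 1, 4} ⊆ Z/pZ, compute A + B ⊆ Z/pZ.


Work in Z/5Z: reduce every sum a + b modulo 5.
Enumerate all 9 pairs:
a = 0: 0+0=0, 0+1=1, 0+4=4
a = 2: 2+0=2, 2+1=3, 2+4=1
a = 3: 3+0=3, 3+1=4, 3+4=2
Distinct residues collected: {0, 1, 2, 3, 4}
|A + B| = 5 (out of 5 total residues).

A + B = {0, 1, 2, 3, 4}


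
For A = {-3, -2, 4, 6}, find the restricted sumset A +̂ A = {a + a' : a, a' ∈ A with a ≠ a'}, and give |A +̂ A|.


Restricted sumset: A +̂ A = {a + a' : a ∈ A, a' ∈ A, a ≠ a'}.
Equivalently, take A + A and drop any sum 2a that is achievable ONLY as a + a for a ∈ A (i.e. sums representable only with equal summands).
Enumerate pairs (a, a') with a < a' (symmetric, so each unordered pair gives one sum; this covers all a ≠ a'):
  -3 + -2 = -5
  -3 + 4 = 1
  -3 + 6 = 3
  -2 + 4 = 2
  -2 + 6 = 4
  4 + 6 = 10
Collected distinct sums: {-5, 1, 2, 3, 4, 10}
|A +̂ A| = 6
(Reference bound: |A +̂ A| ≥ 2|A| - 3 for |A| ≥ 2, with |A| = 4 giving ≥ 5.)

|A +̂ A| = 6


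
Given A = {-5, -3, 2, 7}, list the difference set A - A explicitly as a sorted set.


A - A = {a - a' : a, a' ∈ A}.
Compute a - a' for each ordered pair (a, a'):
a = -5: -5--5=0, -5--3=-2, -5-2=-7, -5-7=-12
a = -3: -3--5=2, -3--3=0, -3-2=-5, -3-7=-10
a = 2: 2--5=7, 2--3=5, 2-2=0, 2-7=-5
a = 7: 7--5=12, 7--3=10, 7-2=5, 7-7=0
Collecting distinct values (and noting 0 appears from a-a):
A - A = {-12, -10, -7, -5, -2, 0, 2, 5, 7, 10, 12}
|A - A| = 11

A - A = {-12, -10, -7, -5, -2, 0, 2, 5, 7, 10, 12}


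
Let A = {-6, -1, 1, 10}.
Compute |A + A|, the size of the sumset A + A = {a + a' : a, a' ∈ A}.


A + A = {a + a' : a, a' ∈ A}; |A| = 4.
General bounds: 2|A| - 1 ≤ |A + A| ≤ |A|(|A|+1)/2, i.e. 7 ≤ |A + A| ≤ 10.
Lower bound 2|A|-1 is attained iff A is an arithmetic progression.
Enumerate sums a + a' for a ≤ a' (symmetric, so this suffices):
a = -6: -6+-6=-12, -6+-1=-7, -6+1=-5, -6+10=4
a = -1: -1+-1=-2, -1+1=0, -1+10=9
a = 1: 1+1=2, 1+10=11
a = 10: 10+10=20
Distinct sums: {-12, -7, -5, -2, 0, 2, 4, 9, 11, 20}
|A + A| = 10

|A + A| = 10
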